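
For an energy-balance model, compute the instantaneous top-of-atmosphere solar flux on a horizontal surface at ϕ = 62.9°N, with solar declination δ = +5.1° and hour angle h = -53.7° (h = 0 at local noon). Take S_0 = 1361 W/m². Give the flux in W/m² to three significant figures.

473 W/m²

cos θ_z = sin ϕ sin δ + cos ϕ cos δ cos h = 0.079135 + 0.268621 = 0.347756.
Flux = S_0 · cos θ_z = 1361 × 0.347756 = 473.3 W/m².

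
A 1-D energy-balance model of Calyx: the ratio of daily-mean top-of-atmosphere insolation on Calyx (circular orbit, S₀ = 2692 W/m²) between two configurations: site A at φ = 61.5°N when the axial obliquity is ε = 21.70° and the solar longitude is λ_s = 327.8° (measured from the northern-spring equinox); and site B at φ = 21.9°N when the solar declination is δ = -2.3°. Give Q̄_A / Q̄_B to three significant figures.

Q̄_A / Q̄_B ≈ 0.253

— Configuration A (φ=+61.5°):
Solar declination: sin δ = sin ε · sin λ_s = sin 21.70° × sin 327.8° = -0.19703, so δ = -11.363°.
cos H₀ = −tan(+61.5°) tan(-11.363°) = 0.3701, H₀ = 1.1916 rad.
Bracket: H₀ sin φ sin δ + cos φ cos δ sin H₀ = 1.1916×0.87882×-0.19703 + 0.47716×0.98040×0.92898 = -0.206330 + 0.434584 = 0.228254.
Q̄ = (S₀/π) × [bracket] = (2692/π) × 0.228254 = 195.59 W/m².
— Configuration B (φ=+21.9°):
cos H₀ = −tan(+21.9°) tan(-2.300°) = 0.0161, H₀ = 1.5546 rad.
Bracket: H₀ sin φ sin δ + cos φ cos δ sin H₀ = 1.5546×0.37299×-0.04013 + 0.92784×0.99919×0.99987 = -0.023269 + 0.926968 = 0.903699.
Q̄ = (S₀/π) × [bracket] = (2692/π) × 0.903699 = 774.37 W/m².
Ratio Q̄_A / Q̄_B = 195.59 / 774.37 = 0.2526.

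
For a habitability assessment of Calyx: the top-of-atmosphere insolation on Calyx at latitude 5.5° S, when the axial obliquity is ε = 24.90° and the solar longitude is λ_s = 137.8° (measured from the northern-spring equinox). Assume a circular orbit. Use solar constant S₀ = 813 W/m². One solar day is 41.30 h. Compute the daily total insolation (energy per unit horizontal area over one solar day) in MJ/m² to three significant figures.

35.1 MJ/m²

Solar declination: sin δ = sin ε · sin λ_s = sin 24.90° × sin 137.8° = 0.28282, so δ = +16.428°.
cos H₀ = −tan(-5.5°) tan(+16.428°) = 0.0284, H₀ = 1.5424 rad.
Bracket: H₀ sin φ sin δ + cos φ cos δ sin H₀ = 1.5424×-0.09585×0.28282 + 0.99540×0.95917×0.99960 = -0.041812 + 0.954376 = 0.912564.
Q̄ = (S₀/π) × [bracket] = (813/π) × 0.912564 = 236.16 W/m².
Daily total = Q̄ × 41.30 h × 3600 s/h = 236.16 × 41.30 × 3600 / 10⁶ = 35.11 MJ/m².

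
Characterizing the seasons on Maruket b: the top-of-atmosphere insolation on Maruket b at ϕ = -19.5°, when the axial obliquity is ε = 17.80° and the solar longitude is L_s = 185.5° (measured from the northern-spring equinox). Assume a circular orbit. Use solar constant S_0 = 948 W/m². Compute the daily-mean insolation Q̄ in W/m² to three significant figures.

Q̄ ≈ 289 W/m²

Solar declination: sin δ = sin ε · sin L_s = sin 17.80° × sin 185.5° = -0.02930, so δ = -1.679°.
cos h₀ = −tan(-19.5°) tan(-1.679°) = -0.0104, h₀ = 1.5812 rad.
Bracket: h₀ sin ϕ sin δ + cos ϕ cos δ sin h₀ = 1.5812×-0.33381×-0.02930 + 0.94264×0.99957×0.99995 = 0.015465 + 0.942188 = 0.957653.
Q̄ = (S_0/π) × [bracket] = (948/π) × 0.957653 = 289.0 W/m².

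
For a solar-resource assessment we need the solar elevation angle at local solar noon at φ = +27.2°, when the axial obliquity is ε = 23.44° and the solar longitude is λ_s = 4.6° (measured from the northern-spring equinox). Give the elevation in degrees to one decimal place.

Solar declination: sin δ = sin ε · sin λ_s = sin 23.44° × sin 4.6° = 0.03190, so δ = +1.828°.
At local noon the hour angle is zero, so the zenith angle equals |φ − δ| = |+27.2° − (+1.828°)| = 25.372°.
Elevation = 90° − 25.372° = 64.6°.

64.6°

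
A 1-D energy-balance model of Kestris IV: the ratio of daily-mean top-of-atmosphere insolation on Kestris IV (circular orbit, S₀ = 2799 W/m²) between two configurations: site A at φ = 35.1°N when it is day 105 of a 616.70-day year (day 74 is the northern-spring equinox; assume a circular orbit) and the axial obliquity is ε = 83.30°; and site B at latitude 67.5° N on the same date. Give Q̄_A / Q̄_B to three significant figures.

— Configuration A (φ=+35.1°):
Solar longitude: λ_s = 360° × (105 − 74)/616.70 = 18.096°.
sin δ = sin 83.30° × sin 18.096° = 0.30849, so δ = +17.968°.
cos H₀ = −tan(+35.1°) tan(+17.968°) = -0.2279, H₀ = 1.8007 rad.
Bracket: H₀ sin φ sin δ + cos φ cos δ sin H₀ = 1.8007×0.57501×0.30849 + 0.81815×0.95123×0.97368 = 0.319417 + 0.757765 = 1.077182.
Q̄ = (S₀/π) × [bracket] = (2799/π) × 1.077182 = 959.71 W/m².
— Configuration B (φ=+67.5°):
cos H₀ = −tan(+67.5°) tan(+17.968°) = -0.7830, H₀ = 2.4702 rad.
Bracket: H₀ sin φ sin δ + cos φ cos δ sin H₀ = 2.4702×0.92388×0.30849 + 0.38268×0.95123×0.62207 = 0.704026 + 0.226444 = 0.930470.
Q̄ = (S₀/π) × [bracket] = (2799/π) × 0.930470 = 829.00 W/m².
Ratio Q̄_A / Q̄_B = 959.71 / 829.00 = 1.158.

Q̄_A / Q̄_B ≈ 1.16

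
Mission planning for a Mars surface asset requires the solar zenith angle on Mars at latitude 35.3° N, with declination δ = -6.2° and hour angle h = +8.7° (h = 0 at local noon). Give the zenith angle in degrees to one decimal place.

cos θ_z = sin ϕ sin δ + cos ϕ cos δ cos h = -0.062408 + 0.802028 = 0.739620.
θ_z = arccos(0.739620) = 42.3°.

θ_z = 42.3°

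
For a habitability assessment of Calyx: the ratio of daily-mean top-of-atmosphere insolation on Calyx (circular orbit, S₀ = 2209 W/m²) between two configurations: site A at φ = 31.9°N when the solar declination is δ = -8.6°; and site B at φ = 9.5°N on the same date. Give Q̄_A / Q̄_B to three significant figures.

Q̄_A / Q̄_B ≈ 0.768

— Configuration A (φ=+31.9°):
cos H₀ = −tan(+31.9°) tan(-8.600°) = 0.0941, H₀ = 1.4765 rad.
Bracket: H₀ sin φ sin δ + cos φ cos δ sin H₀ = 1.4765×0.52844×-0.14954 + 0.84897×0.98876×0.99556 = -0.116677 + 0.835701 = 0.719024.
Q̄ = (S₀/π) × [bracket] = (2209/π) × 0.719024 = 505.58 W/m².
— Configuration B (φ=+9.5°):
cos H₀ = −tan(+9.5°) tan(-8.600°) = 0.0253, H₀ = 1.5455 rad.
Bracket: H₀ sin φ sin δ + cos φ cos δ sin H₀ = 1.5455×0.16505×-0.14954 + 0.98629×0.98876×0.99968 = -0.038145 + 0.974892 = 0.936747.
Q̄ = (S₀/π) × [bracket] = (2209/π) × 0.936747 = 658.67 W/m².
Ratio Q̄_A / Q̄_B = 505.58 / 658.67 = 0.7676.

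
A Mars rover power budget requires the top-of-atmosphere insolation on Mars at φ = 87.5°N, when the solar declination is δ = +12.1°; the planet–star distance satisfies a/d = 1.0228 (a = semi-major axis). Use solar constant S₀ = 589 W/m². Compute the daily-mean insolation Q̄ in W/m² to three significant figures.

cos H₀ = −tan(+87.5°) tan(+12.100°) = -4.9101 ≤ −1 ⇒ polar day, H₀ = π.
Bracket: H₀ sin φ sin δ + cos φ cos δ sin H₀ = 3.1416×0.99905×0.20962 + 0.04362×0.97778×0.00000 = 0.657917 + 0.000000 = 0.657917.
Inverse-square distance factor (a/d)² = 1.0228² = 1.046120.
Q̄ = (S₀/π) × 1.046120 × [bracket] = (589/π) × 1.046120 × 0.657917 = 129.0 W/m².

Q̄ ≈ 129 W/m²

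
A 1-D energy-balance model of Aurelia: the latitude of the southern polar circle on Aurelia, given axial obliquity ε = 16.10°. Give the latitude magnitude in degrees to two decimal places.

The polar circle is the lowest latitude that experiences at least one full rotation of continuous darkness at the northern-summer solstice; it lies at |φ| = 90° − ε = 90° − 16.10° = 73.90°.

73.90°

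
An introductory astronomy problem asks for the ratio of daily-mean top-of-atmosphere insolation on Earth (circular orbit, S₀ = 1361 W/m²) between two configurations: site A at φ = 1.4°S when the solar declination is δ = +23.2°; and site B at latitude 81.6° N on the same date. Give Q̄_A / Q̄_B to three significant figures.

— Configuration A (φ=-1.4°):
cos H₀ = −tan(-1.4°) tan(+23.200°) = 0.0105, H₀ = 1.5603 rad.
Bracket: H₀ sin φ sin δ + cos φ cos δ sin H₀ = 1.5603×-0.02443×0.39394 + 0.99970×0.91914×0.99995 = -0.015016 + 0.918818 = 0.903802.
Q̄ = (S₀/π) × [bracket] = (1361/π) × 0.903802 = 391.54 W/m².
— Configuration B (φ=+81.6°):
cos H₀ = −tan(+81.6°) tan(+23.200°) = -2.9025 ≤ −1 ⇒ polar day, H₀ = π.
Bracket: H₀ sin φ sin δ + cos φ cos δ sin H₀ = 3.1416×0.98927×0.39394 + 0.14608×0.91914×0.00000 = 1.224322 + 0.000000 = 1.224322.
Q̄ = (S₀/π) × [bracket] = (1361/π) × 1.224322 = 530.40 W/m².
Ratio Q̄_A / Q̄_B = 391.54 / 530.40 = 0.7382.

Q̄_A / Q̄_B ≈ 0.738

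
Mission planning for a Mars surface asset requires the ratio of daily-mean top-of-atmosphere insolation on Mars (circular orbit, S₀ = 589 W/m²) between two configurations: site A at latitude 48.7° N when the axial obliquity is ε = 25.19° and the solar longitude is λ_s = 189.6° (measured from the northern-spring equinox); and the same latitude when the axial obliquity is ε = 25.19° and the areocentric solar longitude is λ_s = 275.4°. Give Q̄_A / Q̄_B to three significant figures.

— Configuration A (φ=+48.7°):
Solar declination: sin δ = sin ε · sin λ_s = sin 25.19° × sin 189.6° = -0.07098, so δ = -4.070°.
cos H₀ = −tan(+48.7°) tan(-4.070°) = 0.0810, H₀ = 1.4897 rad.
Bracket: H₀ sin φ sin δ + cos φ cos δ sin H₀ = 1.4897×0.75126×-0.07098 + 0.66000×0.99748×0.99671 = -0.079437 + 0.656171 = 0.576734.
Q̄ = (S₀/π) × [bracket] = (589/π) × 0.576734 = 108.13 W/m².
— Configuration B (φ=+48.7°):
sin δ = sin 25.19° × sin 275.4° = -0.42373, so δ = -25.070°.
cos H₀ = −tan(+48.7°) tan(-25.070°) = 0.5325, H₀ = 1.0093 rad.
Bracket: H₀ sin φ sin δ + cos φ cos δ sin H₀ = 1.0093×0.75126×-0.42373 + 0.66000×0.90579×0.84644 = -0.321292 + 0.506020 = 0.184728.
Q̄ = (S₀/π) × [bracket] = (589/π) × 0.184728 = 34.634 W/m².
Ratio Q̄_A / Q̄_B = 108.13 / 34.634 = 3.122.

Q̄_A / Q̄_B ≈ 3.12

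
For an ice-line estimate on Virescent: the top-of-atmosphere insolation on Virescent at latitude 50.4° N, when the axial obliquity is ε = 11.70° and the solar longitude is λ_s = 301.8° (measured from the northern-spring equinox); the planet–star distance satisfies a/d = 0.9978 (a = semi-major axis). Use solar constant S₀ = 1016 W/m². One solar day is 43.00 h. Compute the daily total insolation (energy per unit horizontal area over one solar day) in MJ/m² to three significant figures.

21.6 MJ/m²

Solar declination: sin δ = sin ε · sin λ_s = sin 11.70° × sin 301.8° = -0.17235, so δ = -9.924°.
cos H₀ = −tan(+50.4°) tan(-9.924°) = 0.2115, H₀ = 1.3577 rad.
Bracket: H₀ sin φ sin δ + cos φ cos δ sin H₀ = 1.3577×0.77051×-0.17235 + 0.63742×0.98504×0.97738 = -0.180299 + 0.613681 = 0.433382.
Inverse-square distance factor (a/d)² = 0.9978² = 0.995605.
Q̄ = (S₀/π) × 0.995605 × [bracket] = (1016/π) × 0.995605 × 0.433382 = 139.54 W/m².
Daily total = Q̄ × 43.00 h × 3600 s/h = 139.54 × 43.00 × 3600 / 10⁶ = 21.60 MJ/m².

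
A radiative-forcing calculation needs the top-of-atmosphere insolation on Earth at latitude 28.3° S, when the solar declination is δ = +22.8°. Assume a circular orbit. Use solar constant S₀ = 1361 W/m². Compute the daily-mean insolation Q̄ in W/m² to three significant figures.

Q̄ ≈ 236 W/m²

cos H₀ = −tan(-28.3°) tan(+22.800°) = 0.2263, H₀ = 1.3425 rad.
Bracket: H₀ sin φ sin δ + cos φ cos δ sin H₀ = 1.3425×-0.47409×0.38752 + 0.88048×0.92186×0.97405 = -0.246643 + 0.790616 = 0.543973.
Q̄ = (S₀/π) × [bracket] = (1361/π) × 0.543973 = 235.7 W/m².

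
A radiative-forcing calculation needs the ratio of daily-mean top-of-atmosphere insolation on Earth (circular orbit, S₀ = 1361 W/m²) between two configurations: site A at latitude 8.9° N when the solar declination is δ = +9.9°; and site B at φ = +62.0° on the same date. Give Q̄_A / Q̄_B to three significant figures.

Q̄_A / Q̄_B ≈ 1.40

— Configuration A (φ=+8.9°):
cos H₀ = −tan(+8.9°) tan(+9.900°) = -0.0273, H₀ = 1.5981 rad.
Bracket: H₀ sin φ sin δ + cos φ cos δ sin H₀ = 1.5981×0.15471×0.17193 + 0.98796×0.98511×0.99963 = 0.042508 + 0.972889 = 1.015397.
Q̄ = (S₀/π) × [bracket] = (1361/π) × 1.015397 = 439.89 W/m².
— Configuration B (φ=+62.0°):
cos H₀ = −tan(+62.0°) tan(+9.900°) = -0.3282, H₀ = 1.9052 rad.
Bracket: H₀ sin φ sin δ + cos φ cos δ sin H₀ = 1.9052×0.88295×0.17193 + 0.46947×0.98511×0.94459 = 0.289220 + 0.436854 = 0.726074.
Q̄ = (S₀/π) × [bracket] = (1361/π) × 0.726074 = 314.55 W/m².
Ratio Q̄_A / Q̄_B = 439.89 / 314.55 = 1.398.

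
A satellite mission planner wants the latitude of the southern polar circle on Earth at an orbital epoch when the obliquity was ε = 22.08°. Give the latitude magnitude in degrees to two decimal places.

67.92°

The polar circle is the lowest latitude that experiences at least one full rotation of continuous darkness at the northern-summer solstice; it lies at |φ| = 90° − ε = 90° − 22.08° = 67.92°.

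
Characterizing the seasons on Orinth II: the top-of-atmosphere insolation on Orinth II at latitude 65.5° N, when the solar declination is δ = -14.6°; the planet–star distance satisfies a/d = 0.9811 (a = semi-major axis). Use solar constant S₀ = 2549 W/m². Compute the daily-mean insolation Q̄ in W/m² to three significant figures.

Q̄ ≈ 84.8 W/m²

cos H₀ = −tan(+65.5°) tan(-14.600°) = 0.5716, H₀ = 0.9624 rad.
Bracket: H₀ sin φ sin δ + cos φ cos δ sin H₀ = 0.9624×0.90996×-0.25207 + 0.41469×0.96771×0.82055 = -0.220749 + 0.329286 = 0.108537.
Inverse-square distance factor (a/d)² = 0.9811² = 0.962557.
Q̄ = (S₀/π) × 0.962557 × [bracket] = (2549/π) × 0.962557 × 0.108537 = 84.77 W/m².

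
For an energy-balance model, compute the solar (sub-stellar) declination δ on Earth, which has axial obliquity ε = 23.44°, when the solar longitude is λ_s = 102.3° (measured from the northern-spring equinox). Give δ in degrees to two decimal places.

δ = +22.87°

sin δ = sin ε · sin λ_s = sin 23.44° × sin 102.3° = 0.388658.
δ = arcsin(0.388658) = +22.87°.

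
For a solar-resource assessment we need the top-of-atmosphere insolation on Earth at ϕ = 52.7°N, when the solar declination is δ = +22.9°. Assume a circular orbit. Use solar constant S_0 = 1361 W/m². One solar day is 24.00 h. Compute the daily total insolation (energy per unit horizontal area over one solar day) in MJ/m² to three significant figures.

cos h₀ = −tan(+52.7°) tan(+22.900°) = -0.5545, h₀ = 2.1586 rad.
Bracket: h₀ sin ϕ sin δ + cos ϕ cos δ sin h₀ = 2.1586×0.79547×0.38912 + 0.60599×0.92119×0.83218 = 0.668159 + 0.464549 = 1.132708.
Q̄ = (S_0/π) × [bracket] = (1361/π) × 1.132708 = 490.71 W/m².
Daily total = Q̄ × 24.00 h × 3600 s/h = 490.71 × 24.00 × 3600 / 10⁶ = 42.40 MJ/m².

42.4 MJ/m²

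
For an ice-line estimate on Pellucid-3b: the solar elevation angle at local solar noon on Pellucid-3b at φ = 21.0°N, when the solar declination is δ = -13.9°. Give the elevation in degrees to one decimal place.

At local noon the hour angle is zero, so the zenith angle equals |φ − δ| = |+21.0° − (-13.900°)| = 34.900°.
Elevation = 90° − 34.900° = 55.1°.

55.1°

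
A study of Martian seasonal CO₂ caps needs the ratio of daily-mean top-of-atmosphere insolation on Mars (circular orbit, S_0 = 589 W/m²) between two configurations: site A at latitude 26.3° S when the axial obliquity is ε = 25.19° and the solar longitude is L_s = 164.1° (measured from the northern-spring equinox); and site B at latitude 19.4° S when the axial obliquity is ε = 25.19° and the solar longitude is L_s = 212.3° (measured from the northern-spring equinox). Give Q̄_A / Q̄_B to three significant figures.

— Configuration A (ϕ=-26.3°):
Solar declination: sin δ = sin ε · sin L_s = sin 25.19° × sin 164.1° = 0.11660, so δ = +6.696°.
cos h₀ = −tan(-26.3°) tan(+6.696°) = 0.0580, h₀ = 1.5127 rad.
Bracket: h₀ sin ϕ sin δ + cos ϕ cos δ sin h₀ = 1.5127×-0.44307×0.11660 + 0.89649×0.99318×0.99832 = -0.078149 + 0.888880 = 0.810731.
Q̄ = (S_0/π) × [bracket] = (589/π) × 0.810731 = 152.00 W/m².
— Configuration B (ϕ=-19.4°):
Solar declination: sin δ = sin ε · sin L_s = sin 25.19° × sin 212.3° = -0.22743, so δ = -13.146°.
cos h₀ = −tan(-19.4°) tan(-13.146°) = -0.0822, h₀ = 1.6531 rad.
Bracket: h₀ sin ϕ sin δ + cos ϕ cos δ sin h₀ = 1.6531×-0.33216×-0.22743 + 0.94322×0.97379×0.99661 = 0.124880 + 0.915384 = 1.040264.
Q̄ = (S_0/π) × [bracket] = (589/π) × 1.040264 = 195.03 W/m².
Ratio Q̄_A / Q̄_B = 152.00 / 195.03 = 0.7794.

Q̄_A / Q̄_B ≈ 0.779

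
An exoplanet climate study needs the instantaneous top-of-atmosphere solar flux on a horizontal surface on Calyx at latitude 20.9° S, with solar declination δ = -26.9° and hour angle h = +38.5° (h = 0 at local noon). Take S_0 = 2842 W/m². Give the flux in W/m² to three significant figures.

cos θ_z = sin ϕ sin δ + cos ϕ cos δ cos h = 0.161401 + 0.652007 = 0.813408.
Flux = S_0 · cos θ_z = 2842 × 0.813408 = 2312 W/m².

2.31e+03 W/m²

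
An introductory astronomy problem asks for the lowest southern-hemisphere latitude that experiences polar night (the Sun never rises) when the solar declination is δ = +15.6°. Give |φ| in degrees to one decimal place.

Polar night requires cos H₀ = −tan φ tan δ ≥ 1, i.e. tan φ tan δ ≤ −1.
The boundary is |tan φ| · |tan δ| = 1, so |φ| = 90° − |δ| = 90° − 15.6° = 74.4° in the southern hemisphere.

|φ| = 74.4°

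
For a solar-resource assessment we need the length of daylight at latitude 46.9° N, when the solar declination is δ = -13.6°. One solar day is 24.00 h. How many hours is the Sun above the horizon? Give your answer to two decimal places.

10.00 h

cos h₀ = −tan ϕ · tan δ = −tan(+46.9°) × tan(-13.600°) = 0.2585, so h₀ = 1.3093 rad = 75.02°.
Daylight = 2h₀/(2π) × 24.00 h = (1.3093/π) × 24.00 = 10.00 h.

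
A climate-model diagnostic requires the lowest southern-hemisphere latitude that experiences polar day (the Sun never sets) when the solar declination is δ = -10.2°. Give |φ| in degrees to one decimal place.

Polar day requires cos H₀ = −tan φ tan δ ≤ −1, i.e. tan φ tan δ ≥ 1.
The boundary is |tan φ| · |tan δ| = 1, so |φ| = 90° − |δ| = 90° − 10.2° = 79.8° in the southern hemisphere.

|φ| = 79.8°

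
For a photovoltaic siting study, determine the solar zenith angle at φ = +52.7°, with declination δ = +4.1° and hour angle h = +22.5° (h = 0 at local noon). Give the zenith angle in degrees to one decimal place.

θ_z = 52.0°

cos θ_z = sin φ sin δ + cos φ cos δ cos h = 0.056874 + 0.558427 = 0.615301.
θ_z = arccos(0.615301) = 52.0°.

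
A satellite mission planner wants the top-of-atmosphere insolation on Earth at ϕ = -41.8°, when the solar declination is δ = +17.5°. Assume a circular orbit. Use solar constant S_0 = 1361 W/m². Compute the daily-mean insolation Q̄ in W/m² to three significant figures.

Q̄ ≈ 184 W/m²

cos h₀ = −tan(-41.8°) tan(+17.500°) = 0.2819, h₀ = 1.2850 rad.
Bracket: h₀ sin ϕ sin δ + cos ϕ cos δ sin h₀ = 1.2850×-0.66653×0.30071 + 0.74548×0.95372×0.95944 = -0.257555 + 0.682142 = 0.424587.
Q̄ = (S_0/π) × [bracket] = (1361/π) × 0.424587 = 183.9 W/m².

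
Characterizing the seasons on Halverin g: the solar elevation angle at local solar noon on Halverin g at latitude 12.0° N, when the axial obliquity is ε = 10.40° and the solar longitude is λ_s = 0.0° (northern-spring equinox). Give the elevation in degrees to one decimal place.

Solar declination: sin δ = sin ε · sin λ_s = sin 10.40° × sin 0.0° = 0.00000, so δ = +0.000°.
At local noon the hour angle is zero, so the zenith angle equals |φ − δ| = |+12.0° − (+0.000°)| = 12.000°.
Elevation = 90° − 12.000° = 78.0°.

78.0°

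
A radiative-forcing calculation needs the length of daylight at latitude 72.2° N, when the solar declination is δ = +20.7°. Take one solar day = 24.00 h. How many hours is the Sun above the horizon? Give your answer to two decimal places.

Sunrise equation: cos H₀ = −tan φ · tan δ = -1.1769 ≤ −1, so the Sun never sets (polar day) and H₀ = π.
Daylight = 2H₀/(2π) × 24.00 h = (3.1416/π) × 24.00 = 24.00 h.

24.00 h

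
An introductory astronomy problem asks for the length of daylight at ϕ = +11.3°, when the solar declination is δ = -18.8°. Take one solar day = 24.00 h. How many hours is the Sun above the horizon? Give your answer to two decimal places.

11.48 h

cos h₀ = −tan ϕ · tan δ = −tan(+11.3°) × tan(-18.800°) = 0.0680, so h₀ = 1.5027 rad = 86.10°.
Daylight = 2h₀/(2π) × 24.00 h = (1.5027/π) × 24.00 = 11.48 h.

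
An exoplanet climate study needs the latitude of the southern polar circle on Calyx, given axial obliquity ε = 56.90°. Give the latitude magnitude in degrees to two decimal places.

33.10°

The polar circle is the lowest latitude that experiences at least one full rotation of continuous darkness at the northern-summer solstice; it lies at |φ| = 90° − ε = 90° − 56.90° = 33.10°.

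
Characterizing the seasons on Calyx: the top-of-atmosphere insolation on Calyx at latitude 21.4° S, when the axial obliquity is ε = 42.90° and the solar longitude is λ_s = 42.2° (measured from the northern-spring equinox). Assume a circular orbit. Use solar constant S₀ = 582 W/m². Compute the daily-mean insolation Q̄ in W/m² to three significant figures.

Solar declination: sin δ = sin ε · sin λ_s = sin 42.90° × sin 42.2° = 0.45725, so δ = +27.210°.
cos H₀ = −tan(-21.4°) tan(+27.210°) = 0.2015, H₀ = 1.3679 rad.
Bracket: H₀ sin φ sin δ + cos φ cos δ sin H₀ = 1.3679×-0.36488×0.45725 + 0.93106×0.88934×0.97949 = -0.228222 + 0.811046 = 0.582824.
Q̄ = (S₀/π) × [bracket] = (582/π) × 0.582824 = 108.0 W/m².

Q̄ ≈ 108 W/m²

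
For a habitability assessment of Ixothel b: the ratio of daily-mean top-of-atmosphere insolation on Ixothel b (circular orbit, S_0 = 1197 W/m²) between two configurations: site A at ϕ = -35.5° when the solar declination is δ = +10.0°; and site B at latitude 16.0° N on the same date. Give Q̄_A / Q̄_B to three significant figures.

— Configuration A (ϕ=-35.5°):
cos h₀ = −tan(-35.5°) tan(+10.000°) = 0.1258, h₀ = 1.4447 rad.
Bracket: h₀ sin ϕ sin δ + cos ϕ cos δ sin h₀ = 1.4447×-0.58070×0.17365 + 0.81412×0.98481×0.99206 = -0.145681 + 0.795388 = 0.649707.
Q̄ = (S_0/π) × [bracket] = (1197/π) × 0.649707 = 247.55 W/m².
— Configuration B (ϕ=+16.0°):
cos h₀ = −tan(+16.0°) tan(+10.000°) = -0.0506, h₀ = 1.6214 rad.
Bracket: h₀ sin ϕ sin δ + cos ϕ cos δ sin h₀ = 1.6214×0.27564×0.17365 + 0.96126×0.98481×0.99872 = 0.077608 + 0.945447 = 1.023055.
Q̄ = (S_0/π) × [bracket] = (1197/π) × 1.023055 = 389.80 W/m².
Ratio Q̄_A / Q̄_B = 247.55 / 389.80 = 0.6351.

Q̄_A / Q̄_B ≈ 0.635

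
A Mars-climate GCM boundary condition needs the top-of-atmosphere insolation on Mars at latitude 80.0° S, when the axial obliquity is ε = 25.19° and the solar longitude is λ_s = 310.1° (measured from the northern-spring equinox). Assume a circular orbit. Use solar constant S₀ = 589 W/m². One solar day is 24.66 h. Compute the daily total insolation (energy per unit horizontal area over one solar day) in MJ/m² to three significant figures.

16.8 MJ/m²

Solar declination: sin δ = sin ε · sin λ_s = sin 25.19° × sin 310.1° = -0.32557, so δ = -19.000°.
cos H₀ = −tan(-80.0°) tan(-19.000°) = -1.9528 ≤ −1 ⇒ polar day, H₀ = π.
Bracket: H₀ sin φ sin δ + cos φ cos δ sin H₀ = 3.1416×-0.98481×-0.32557 + 0.17365×0.94552×0.00000 = 1.007274 + 0.000000 = 1.007274.
Q̄ = (S₀/π) × [bracket] = (589/π) × 1.007274 = 188.85 W/m².
Daily total = Q̄ × 24.66 h × 3600 s/h = 188.85 × 24.66 × 3600 / 10⁶ = 16.77 MJ/m².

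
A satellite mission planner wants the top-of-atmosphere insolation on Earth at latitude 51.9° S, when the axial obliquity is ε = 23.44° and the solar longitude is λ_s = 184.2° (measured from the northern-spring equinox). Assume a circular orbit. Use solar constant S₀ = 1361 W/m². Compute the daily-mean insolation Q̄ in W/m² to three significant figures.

Q̄ ≈ 283 W/m²

Solar declination: sin δ = sin ε · sin λ_s = sin 23.44° × sin 184.2° = -0.02913, so δ = -1.669°.
cos H₀ = −tan(-51.9°) tan(-1.669°) = -0.0372, H₀ = 1.6080 rad.
Bracket: H₀ sin φ sin δ + cos φ cos δ sin H₀ = 1.6080×-0.78694×-0.02913 + 0.61704×0.99958×0.99931 = 0.036861 + 0.616355 = 0.653216.
Q̄ = (S₀/π) × [bracket] = (1361/π) × 0.653216 = 283.0 W/m².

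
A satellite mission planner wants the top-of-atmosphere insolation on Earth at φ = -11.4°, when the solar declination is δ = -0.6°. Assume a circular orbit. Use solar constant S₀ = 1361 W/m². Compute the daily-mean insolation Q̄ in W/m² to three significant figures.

cos H₀ = −tan(-11.4°) tan(-0.600°) = -0.0021, H₀ = 1.5729 rad.
Bracket: H₀ sin φ sin δ + cos φ cos δ sin H₀ = 1.5729×-0.19766×-0.01047 + 0.98027×0.99995×1.00000 = 0.003255 + 0.980221 = 0.983476.
Q̄ = (S₀/π) × [bracket] = (1361/π) × 0.983476 = 426.1 W/m².

Q̄ ≈ 426 W/m²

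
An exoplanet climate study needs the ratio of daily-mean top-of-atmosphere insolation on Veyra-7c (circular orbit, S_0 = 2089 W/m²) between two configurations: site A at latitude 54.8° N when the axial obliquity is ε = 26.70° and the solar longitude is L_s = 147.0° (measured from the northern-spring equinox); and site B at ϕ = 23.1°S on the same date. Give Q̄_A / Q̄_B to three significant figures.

Q̄_A / Q̄_B ≈ 1.22

— Configuration A (ϕ=+54.8°):
Solar declination: sin δ = sin ε · sin L_s = sin 26.70° × sin 147.0° = 0.24472, so δ = +14.165°.
cos h₀ = −tan(+54.8°) tan(+14.165°) = -0.3578, h₀ = 1.9367 rad.
Bracket: h₀ sin ϕ sin δ + cos ϕ cos δ sin h₀ = 1.9367×0.81714×0.24472 + 0.57643×0.96959×0.93380 = 0.387283 + 0.521902 = 0.909185.
Q̄ = (S_0/π) × [bracket] = (2089/π) × 0.909185 = 604.56 W/m².
— Configuration B (ϕ=-23.1°):
cos h₀ = −tan(-23.1°) tan(+14.165°) = 0.1077, h₀ = 1.4629 rad.
Bracket: h₀ sin ϕ sin δ + cos ϕ cos δ sin h₀ = 1.4629×-0.39234×0.24472 + 0.91982×0.96959×0.99419 = -0.140458 + 0.886667 = 0.746209.
Q̄ = (S_0/π) × [bracket] = (2089/π) × 0.746209 = 496.19 W/m².
Ratio Q̄_A / Q̄_B = 604.56 / 496.19 = 1.218.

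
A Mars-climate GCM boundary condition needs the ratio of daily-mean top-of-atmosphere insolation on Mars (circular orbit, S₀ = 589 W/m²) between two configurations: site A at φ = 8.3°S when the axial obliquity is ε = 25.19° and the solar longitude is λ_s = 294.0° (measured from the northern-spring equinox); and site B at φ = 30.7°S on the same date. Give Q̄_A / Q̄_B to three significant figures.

Q̄_A / Q̄_B ≈ 0.887

— Configuration A (φ=-8.3°):
Solar declination: sin δ = sin ε · sin λ_s = sin 25.19° × sin 294.0° = -0.38882, so δ = -22.881°.
cos H₀ = −tan(-8.3°) tan(-22.881°) = -0.0616, H₀ = 1.6324 rad.
Bracket: H₀ sin φ sin δ + cos φ cos δ sin H₀ = 1.6324×-0.14436×-0.38882 + 0.98953×0.92131×0.99810 = 0.091627 + 0.909932 = 1.001559.
Q̄ = (S₀/π) × [bracket] = (589/π) × 1.001559 = 187.78 W/m².
— Configuration B (φ=-30.7°):
cos H₀ = −tan(-30.7°) tan(-22.881°) = -0.2506, H₀ = 1.8241 rad.
Bracket: H₀ sin φ sin δ + cos φ cos δ sin H₀ = 1.8241×-0.51054×-0.38882 + 0.85985×0.92131×0.96809 = 0.362099 + 0.766910 = 1.129009.
Q̄ = (S₀/π) × [bracket] = (589/π) × 1.129009 = 211.67 W/m².
Ratio Q̄_A / Q̄_B = 187.78 / 211.67 = 0.8871.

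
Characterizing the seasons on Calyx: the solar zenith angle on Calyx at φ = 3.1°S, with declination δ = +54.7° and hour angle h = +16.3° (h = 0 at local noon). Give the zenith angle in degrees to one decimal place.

cos θ_z = sin φ sin δ + cos φ cos δ cos h = -0.044136 + 0.553819 = 0.509683.
θ_z = arccos(0.509683) = 59.4°.

θ_z = 59.4°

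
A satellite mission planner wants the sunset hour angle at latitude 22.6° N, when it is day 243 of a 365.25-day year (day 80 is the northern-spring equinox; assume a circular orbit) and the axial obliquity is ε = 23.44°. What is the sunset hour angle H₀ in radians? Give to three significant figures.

Solar longitude: λ_s = 360° × (243 − 80)/365.25 = 160.657°.
sin δ = sin 23.44° × sin 160.657° = 0.13176, so δ = +7.571°.
cos H₀ = −tan φ · tan δ = −tan(+22.6°) × tan(+7.571°) = -0.0553, so H₀ = 1.6262 rad = 93.17°.

H₀ = 1.63 rad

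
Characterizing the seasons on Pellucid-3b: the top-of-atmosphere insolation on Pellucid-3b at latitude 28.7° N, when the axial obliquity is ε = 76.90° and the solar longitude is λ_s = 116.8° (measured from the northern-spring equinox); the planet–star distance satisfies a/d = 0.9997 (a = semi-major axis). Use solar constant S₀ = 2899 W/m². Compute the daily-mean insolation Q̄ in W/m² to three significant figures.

Q̄ ≈ 1.21e+03 W/m²

Solar declination: sin δ = sin ε · sin λ_s = sin 76.90° × sin 116.8° = 0.86936, so δ = +60.384°.
cos H₀ = −tan(+28.7°) tan(+60.384°) = -0.9631, H₀ = 2.8692 rad.
Bracket: H₀ sin φ sin δ + cos φ cos δ sin H₀ = 2.8692×0.48022×0.86936 + 0.87715×0.49418×0.26907 = 1.197845 + 0.116634 = 1.314479.
Inverse-square distance factor (a/d)² = 0.9997² = 0.999400.
Q̄ = (S₀/π) × 0.999400 × [bracket] = (2899/π) × 0.999400 × 1.314479 = 1212 W/m².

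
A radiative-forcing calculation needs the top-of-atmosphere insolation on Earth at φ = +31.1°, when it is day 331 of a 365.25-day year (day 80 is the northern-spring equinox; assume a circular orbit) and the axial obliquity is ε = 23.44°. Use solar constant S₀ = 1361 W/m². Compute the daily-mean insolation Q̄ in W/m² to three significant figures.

Solar longitude: λ_s = 360° × (331 − 80)/365.25 = 247.392°.
sin δ = sin 23.44° × sin 247.392° = -0.36722, so δ = -21.544°.
cos H₀ = −tan(+31.1°) tan(-21.544°) = 0.2382, H₀ = 1.3303 rad.
Bracket: H₀ sin φ sin δ + cos φ cos δ sin H₀ = 1.3303×0.51653×-0.36722 + 0.85627×0.93013×0.97123 = -0.252331 + 0.773529 = 0.521198.
Q̄ = (S₀/π) × [bracket] = (1361/π) × 0.521198 = 225.8 W/m².

Q̄ ≈ 226 W/m²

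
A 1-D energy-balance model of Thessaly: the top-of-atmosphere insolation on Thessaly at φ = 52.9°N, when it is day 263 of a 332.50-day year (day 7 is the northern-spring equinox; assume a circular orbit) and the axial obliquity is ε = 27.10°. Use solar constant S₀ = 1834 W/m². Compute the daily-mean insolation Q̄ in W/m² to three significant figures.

Q̄ ≈ 57.1 W/m²

Solar longitude: λ_s = 360° × (263 − 7)/332.50 = 277.173°.
sin δ = sin 27.10° × sin 277.173° = -0.45198, so δ = -26.871°.
cos H₀ = −tan(+52.9°) tan(-26.871°) = 0.6700, H₀ = 0.8366 rad.
Bracket: H₀ sin φ sin δ + cos φ cos δ sin H₀ = 0.8366×0.79758×-0.45198 + 0.60321×0.89203×0.74240 = -0.301586 + 0.399472 = 0.097886.
Q̄ = (S₀/π) × [bracket] = (1834/π) × 0.097886 = 57.14 W/m².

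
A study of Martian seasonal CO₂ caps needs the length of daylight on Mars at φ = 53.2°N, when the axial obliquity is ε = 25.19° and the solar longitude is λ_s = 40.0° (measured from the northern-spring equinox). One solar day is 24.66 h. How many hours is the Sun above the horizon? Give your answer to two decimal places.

15.39 h

Solar declination: sin δ = sin ε · sin λ_s = sin 25.19° × sin 40.0° = 0.27358, so δ = +15.878°.
cos H₀ = −tan φ · tan δ = −tan(+53.2°) × tan(+15.878°) = -0.3802, so H₀ = 1.9608 rad = 112.35°.
Daylight = 2H₀/(2π) × 24.66 h = (1.9608/π) × 24.66 = 15.39 h.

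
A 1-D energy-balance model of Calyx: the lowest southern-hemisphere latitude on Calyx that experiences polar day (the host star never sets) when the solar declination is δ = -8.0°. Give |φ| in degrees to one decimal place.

|φ| = 82.0°

Polar day requires cos H₀ = −tan φ tan δ ≤ −1, i.e. tan φ tan δ ≥ 1.
The boundary is |tan φ| · |tan δ| = 1, so |φ| = 90° − |δ| = 90° − 8.0° = 82.0° in the southern hemisphere.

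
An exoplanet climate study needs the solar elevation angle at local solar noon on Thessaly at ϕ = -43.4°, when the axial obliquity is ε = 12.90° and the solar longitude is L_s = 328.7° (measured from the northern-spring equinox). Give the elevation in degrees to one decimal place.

53.3°

Solar declination: sin δ = sin ε · sin L_s = sin 12.90° × sin 328.7° = -0.11598, so δ = -6.660°.
At local noon the hour angle is zero, so the zenith angle equals |ϕ − δ| = |-43.4° − (-6.660°)| = 36.740°.
Elevation = 90° − 36.740° = 53.3°.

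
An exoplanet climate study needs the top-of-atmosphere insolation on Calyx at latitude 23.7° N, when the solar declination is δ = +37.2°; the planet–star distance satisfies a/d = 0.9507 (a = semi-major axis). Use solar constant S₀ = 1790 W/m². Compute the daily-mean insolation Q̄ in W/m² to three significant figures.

cos H₀ = −tan(+23.7°) tan(+37.200°) = -0.3332, H₀ = 1.9105 rad.
Bracket: H₀ sin φ sin δ + cos φ cos δ sin H₀ = 1.9105×0.40195×0.60460 + 0.91566×0.79653×0.94286 = 0.464288 + 0.687676 = 1.151964.
Inverse-square distance factor (a/d)² = 0.9507² = 0.903830.
Q̄ = (S₀/π) × 0.903830 × [bracket] = (1790/π) × 0.903830 × 1.151964 = 593.2 W/m².

Q̄ ≈ 593 W/m²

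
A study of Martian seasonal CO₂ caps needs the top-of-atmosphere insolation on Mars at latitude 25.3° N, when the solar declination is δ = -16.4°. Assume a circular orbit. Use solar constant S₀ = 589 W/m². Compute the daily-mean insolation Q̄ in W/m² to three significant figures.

cos H₀ = −tan(+25.3°) tan(-16.400°) = 0.1391, H₀ = 1.4312 rad.
Bracket: H₀ sin φ sin δ + cos φ cos δ sin H₀ = 1.4312×0.42736×-0.28234 + 0.90408×0.95931×0.99028 = -0.172690 + 0.858863 = 0.686173.
Q̄ = (S₀/π) × [bracket] = (589/π) × 0.686173 = 128.6 W/m².

Q̄ ≈ 129 W/m²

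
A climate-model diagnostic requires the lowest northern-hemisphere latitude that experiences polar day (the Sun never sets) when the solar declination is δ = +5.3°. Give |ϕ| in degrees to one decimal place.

Polar day requires cos h₀ = −tan ϕ tan δ ≤ −1, i.e. tan ϕ tan δ ≥ 1.
The boundary is |tan ϕ| · |tan δ| = 1, so |ϕ| = 90° − |δ| = 90° − 5.3° = 84.7° in the northern hemisphere.

|ϕ| = 84.7°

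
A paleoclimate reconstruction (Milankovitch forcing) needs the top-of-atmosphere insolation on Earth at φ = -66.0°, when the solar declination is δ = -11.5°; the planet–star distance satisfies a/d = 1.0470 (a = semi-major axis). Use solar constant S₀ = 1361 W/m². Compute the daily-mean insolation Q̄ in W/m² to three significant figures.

Q̄ ≈ 345 W/m²

cos H₀ = −tan(-66.0°) tan(-11.500°) = -0.4570, H₀ = 2.0454 rad.
Bracket: H₀ sin φ sin δ + cos φ cos δ sin H₀ = 2.0454×-0.91355×-0.19937 + 0.40674×0.97992×0.88949 = 0.372538 + 0.354526 = 0.727064.
Inverse-square distance factor (a/d)² = 1.0470² = 1.096209.
Q̄ = (S₀/π) × 1.096209 × [bracket] = (1361/π) × 1.096209 × 0.727064 = 345.3 W/m².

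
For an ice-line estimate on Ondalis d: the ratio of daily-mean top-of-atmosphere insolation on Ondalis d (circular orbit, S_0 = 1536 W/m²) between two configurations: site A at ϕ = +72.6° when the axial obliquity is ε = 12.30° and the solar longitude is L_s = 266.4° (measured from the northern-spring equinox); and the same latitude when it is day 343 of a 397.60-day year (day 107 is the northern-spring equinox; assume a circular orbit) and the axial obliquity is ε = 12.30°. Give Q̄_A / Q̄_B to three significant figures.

Q̄_A / Q̄_B ≈ 0.334

— Configuration A (ϕ=+72.6°):
Solar declination: sin δ = sin ε · sin L_s = sin 12.30° × sin 266.4° = -0.21261, so δ = -12.275°.
cos h₀ = −tan(+72.6°) tan(-12.275°) = 0.6943, h₀ = 0.8033 rad.
Bracket: h₀ sin ϕ sin δ + cos ϕ cos δ sin h₀ = 0.8033×0.95424×-0.21261 + 0.29904×0.97714×0.71967 = -0.162974 + 0.210290 = 0.047316.
Q̄ = (S_0/π) × [bracket] = (1536/π) × 0.047316 = 23.134 W/m².
— Configuration B (ϕ=+72.6°):
Solar longitude: L_s = 360° × (343 − 107)/397.60 = 213.682°.
sin δ = sin 12.30° × sin 213.682° = -0.11814, so δ = -6.785°.
cos h₀ = −tan(+72.6°) tan(-6.785°) = 0.3797, h₀ = 1.1814 rad.
Bracket: h₀ sin ϕ sin δ + cos ϕ cos δ sin h₀ = 1.1814×0.95424×-0.11814 + 0.29904×0.99300×0.92513 = -0.133184 + 0.274714 = 0.141530.
Q̄ = (S_0/π) × [bracket] = (1536/π) × 0.141530 = 69.197 W/m².
Ratio Q̄_A / Q̄_B = 23.134 / 69.197 = 0.3343.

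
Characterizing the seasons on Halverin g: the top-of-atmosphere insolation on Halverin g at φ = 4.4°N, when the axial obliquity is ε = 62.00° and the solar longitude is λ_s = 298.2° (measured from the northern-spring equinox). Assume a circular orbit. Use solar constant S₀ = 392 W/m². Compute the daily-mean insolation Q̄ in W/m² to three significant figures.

Solar declination: sin δ = sin ε · sin λ_s = sin 62.00° × sin 298.2° = -0.77814, so δ = -51.091°.
cos H₀ = −tan(+4.4°) tan(-51.091°) = 0.0953, H₀ = 1.4753 rad.
Bracket: H₀ sin φ sin δ + cos φ cos δ sin H₀ = 1.4753×0.07672×-0.77814 + 0.99705×0.62808×0.99545 = -0.088074 + 0.623378 = 0.535304.
Q̄ = (S₀/π) × [bracket] = (392/π) × 0.535304 = 66.79 W/m².

Q̄ ≈ 66.8 W/m²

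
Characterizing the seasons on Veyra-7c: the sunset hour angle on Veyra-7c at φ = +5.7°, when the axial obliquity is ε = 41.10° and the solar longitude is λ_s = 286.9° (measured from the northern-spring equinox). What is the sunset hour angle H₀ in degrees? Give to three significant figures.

Solar declination: sin δ = sin ε · sin λ_s = sin 41.10° × sin 286.9° = -0.62899, so δ = -38.975°.
cos H₀ = −tan φ · tan δ = −tan(+5.7°) × tan(-38.975°) = 0.0808, so H₀ = 1.4900 rad = 85.37°.

H₀ = 85.4°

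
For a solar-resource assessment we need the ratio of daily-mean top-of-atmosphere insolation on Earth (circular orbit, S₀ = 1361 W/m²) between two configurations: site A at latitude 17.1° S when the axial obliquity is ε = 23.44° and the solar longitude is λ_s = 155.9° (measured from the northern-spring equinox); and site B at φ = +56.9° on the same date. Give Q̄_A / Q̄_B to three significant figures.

Q̄_A / Q̄_B ≈ 1.13

— Configuration A (φ=-17.1°):
Solar declination: sin δ = sin ε · sin λ_s = sin 23.44° × sin 155.9° = 0.16243, so δ = +9.348°.
cos H₀ = −tan(-17.1°) tan(+9.348°) = 0.0506, H₀ = 1.5201 rad.
Bracket: H₀ sin φ sin δ + cos φ cos δ sin H₀ = 1.5201×-0.29404×0.16243 + 0.95579×0.98672×0.99872 = -0.072601 + 0.941890 = 0.869289.
Q̄ = (S₀/π) × [bracket] = (1361/π) × 0.869289 = 376.59 W/m².
— Configuration B (φ=+56.9°):
cos H₀ = −tan(+56.9°) tan(+9.348°) = -0.2525, H₀ = 1.8261 rad.
Bracket: H₀ sin φ sin δ + cos φ cos δ sin H₀ = 1.8261×0.83772×0.16243 + 0.54610×0.98672×0.96759 = 0.248479 + 0.521384 = 0.769863.
Q̄ = (S₀/π) × [bracket] = (1361/π) × 0.769863 = 333.52 W/m².
Ratio Q̄_A / Q̄_B = 376.59 / 333.52 = 1.129.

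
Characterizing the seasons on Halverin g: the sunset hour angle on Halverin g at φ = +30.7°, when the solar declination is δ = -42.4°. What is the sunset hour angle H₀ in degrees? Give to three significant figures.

H₀ = 57.2°

cos H₀ = −tan φ · tan δ = −tan(+30.7°) × tan(-42.400°) = 0.5422, so H₀ = 0.9978 rad = 57.17°.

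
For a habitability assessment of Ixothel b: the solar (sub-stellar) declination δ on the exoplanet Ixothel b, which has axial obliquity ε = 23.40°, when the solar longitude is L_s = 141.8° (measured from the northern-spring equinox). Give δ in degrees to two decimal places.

sin δ = sin ε · sin L_s = sin 23.40° × sin 141.8° = 0.245600.
δ = arcsin(0.245600) = +14.22°.

δ = +14.22°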